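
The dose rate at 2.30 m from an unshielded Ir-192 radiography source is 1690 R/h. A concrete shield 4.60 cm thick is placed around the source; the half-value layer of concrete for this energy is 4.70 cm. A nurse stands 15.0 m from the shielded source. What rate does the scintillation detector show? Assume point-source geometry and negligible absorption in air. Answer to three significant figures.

20.2 R/h

Distance alone: (2.30/15.0)² = 0.02351, so 1690 × 0.02351 = 39.73 R/h.
Shield: 4.60/4.70 = 0.9787 half-value layers → attenuation 2^(−0.9787) = 0.5074.
Combined: 39.73 × 0.5074 = 20.16 R/h.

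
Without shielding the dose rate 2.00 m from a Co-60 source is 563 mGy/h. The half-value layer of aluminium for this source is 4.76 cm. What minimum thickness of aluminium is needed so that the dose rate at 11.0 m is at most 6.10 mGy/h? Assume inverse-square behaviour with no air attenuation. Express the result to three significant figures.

7.66 cm

At 11.0 m, distance alone gives (2.00/11.0)² = 0.03306, so 563 × 0.03306 = 18.61 mGy/h.
Further attenuation needed: 18.61/6.10 = 3.051.
n = log₂(3.051) = 1.609 half-value layers.
Thickness = 1.609 × 4.76 cm = 7.659 cm.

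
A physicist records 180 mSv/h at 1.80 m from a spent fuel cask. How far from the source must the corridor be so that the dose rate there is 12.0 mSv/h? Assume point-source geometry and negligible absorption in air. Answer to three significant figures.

Since intensity falls as 1/r², d₂ = d₁·√(I₁/I₂).
I₁/I₂ = 180/12.0 = 15.00, so d₂ = 1.80 × √15.00 = 6.971 m.

6.97 m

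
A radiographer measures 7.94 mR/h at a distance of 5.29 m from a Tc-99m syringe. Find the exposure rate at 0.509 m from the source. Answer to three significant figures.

Applying the 1/r² law, the rate at 0.509 m is
7.94 × (5.29/0.509)² = 7.94 × 108.0 = 857.5 mR/h.

858 mR/h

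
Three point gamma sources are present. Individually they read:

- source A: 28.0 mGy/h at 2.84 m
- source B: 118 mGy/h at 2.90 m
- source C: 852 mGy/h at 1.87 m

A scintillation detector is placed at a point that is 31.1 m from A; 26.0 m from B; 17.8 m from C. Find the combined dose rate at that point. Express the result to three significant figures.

11.1 mGy/h

By superposition, sum each source's inverse-square contribution:
A: 28.0 × (2.84/31.1)² = 0.2335 mGy/h
B: 118 × (2.90/26.0)² = 1.468 mGy/h
C: 852 × (1.87/17.8)² = 9.403 mGy/h
Total = 0.2335 + 1.468 + 9.403 = 11.10 mGy/h.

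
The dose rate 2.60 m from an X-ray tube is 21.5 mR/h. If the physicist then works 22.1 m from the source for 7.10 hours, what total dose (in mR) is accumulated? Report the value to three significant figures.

Applying the 1/r² law, rate at 22.1 m:
(2.60/22.1)² = 0.01384, so 21.5 × 0.01384 = 0.2976 mR/h.
Dose = rate × time = 0.2976 mR/h × 7.100 h = 2.113 mR.

2.11 mR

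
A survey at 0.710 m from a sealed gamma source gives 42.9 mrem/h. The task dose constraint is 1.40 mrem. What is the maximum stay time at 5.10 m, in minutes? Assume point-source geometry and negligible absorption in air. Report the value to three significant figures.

Since intensity falls as 1/r², rate at 5.10 m:
42.9 × (0.710/5.10)² = 42.9 × 0.01938 = 0.8314 mrem/h.
Stay time = 1.40 mrem ÷ 0.8314 mrem/h = 1.684 h = 101.0 min.

101 min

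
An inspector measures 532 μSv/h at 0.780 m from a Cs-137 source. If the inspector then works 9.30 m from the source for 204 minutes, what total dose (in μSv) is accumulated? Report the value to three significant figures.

12.7 μSv

Applying the 1/r² law, rate at 9.30 m:
532 × (0.780/9.30)² = 532 × 0.007034 = 3.742 μSv/h.
Dose = rate × time = 3.742 μSv/h × 3.400 h = 12.72 μSv.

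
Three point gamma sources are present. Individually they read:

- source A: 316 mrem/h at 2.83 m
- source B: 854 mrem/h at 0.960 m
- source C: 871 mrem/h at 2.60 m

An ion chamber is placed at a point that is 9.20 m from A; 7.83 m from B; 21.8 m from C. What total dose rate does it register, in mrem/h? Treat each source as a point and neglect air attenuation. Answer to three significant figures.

Each source contributes Iᵢ·(dᵢ/rᵢ)²; contributions add.
A: 316 × (2.83/9.20)² = 29.90 mrem/h
B: 854 × (0.960/7.83)² = 12.84 mrem/h
C: 871 × (2.60/21.8)² = 12.39 mrem/h
Total = 29.90 + 12.84 + 12.39 = 55.13 mrem/h.

55.1 mrem/h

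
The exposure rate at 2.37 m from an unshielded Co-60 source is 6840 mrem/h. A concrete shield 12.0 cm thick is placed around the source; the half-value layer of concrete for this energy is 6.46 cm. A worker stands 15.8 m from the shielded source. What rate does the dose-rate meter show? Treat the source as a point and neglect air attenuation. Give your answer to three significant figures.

42.5 mrem/h

Distance alone: (2.37/15.8)² = 0.02250, so 6840 × 0.02250 = 153.9 mrem/h.
Shield: 12.0/6.46 = 1.858 half-value layers → attenuation 2^(−1.858) = 0.2759.
Combined: 153.9 × 0.2759 = 42.46 mrem/h.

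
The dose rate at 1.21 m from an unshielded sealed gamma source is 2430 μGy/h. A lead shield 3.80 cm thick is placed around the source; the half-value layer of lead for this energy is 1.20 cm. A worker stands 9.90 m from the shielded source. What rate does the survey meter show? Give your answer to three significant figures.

4.04 μGy/h

Distance alone: (1.21/9.90)² = 0.01494, so 2430 × 0.01494 = 36.30 μGy/h.
Shield: 3.80/1.20 = 3.167 half-value layers → attenuation 2^(−3.167) = 0.1113.
Combined: 36.30 × 0.1113 = 4.040 μGy/h.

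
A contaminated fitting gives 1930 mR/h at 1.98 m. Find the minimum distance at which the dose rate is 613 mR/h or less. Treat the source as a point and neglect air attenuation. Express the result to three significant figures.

3.51 m

Using I₁d₁² = I₂d₂², d₂ = d₁·√(I₁/I₂).
I₁/I₂ = 1930/613 = 3.148, so d₂ = 1.98 × √3.148 = 3.513 m.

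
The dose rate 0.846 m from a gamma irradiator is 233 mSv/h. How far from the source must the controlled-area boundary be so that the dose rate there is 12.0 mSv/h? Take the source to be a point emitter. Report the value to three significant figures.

3.73 m

Using I₁d₁² = I₂d₂², d₂ = d₁·√(I₁/I₂).
I₁/I₂ = 233/12.0 = 19.42, so d₂ = 0.846 × √19.42 = 3.728 m.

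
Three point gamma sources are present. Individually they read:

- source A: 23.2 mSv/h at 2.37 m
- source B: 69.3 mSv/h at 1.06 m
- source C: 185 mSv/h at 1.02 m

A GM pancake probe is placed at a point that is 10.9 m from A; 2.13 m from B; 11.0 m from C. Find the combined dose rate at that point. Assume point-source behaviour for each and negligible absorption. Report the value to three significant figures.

19.9 mSv/h

By superposition, sum each source's inverse-square contribution:
A: 23.2 × (2.37/10.9)² = 1.097 mSv/h
B: 69.3 × (1.06/2.13)² = 17.16 mSv/h
C: 185 × (1.02/11.0)² = 1.591 mSv/h
Total = 1.097 + 17.16 + 1.591 = 19.85 mSv/h.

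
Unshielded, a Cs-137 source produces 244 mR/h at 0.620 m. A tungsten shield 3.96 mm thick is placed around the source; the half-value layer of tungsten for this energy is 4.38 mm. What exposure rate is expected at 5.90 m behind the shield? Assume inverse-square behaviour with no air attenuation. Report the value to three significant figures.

Distance alone: 244 × (0.620/5.90)² = 244 × 0.01104 = 2.694 mR/h.
Shield: 3.96/4.38 = 0.9041 half-value layers → attenuation 2^(−0.9041) = 0.5344.
Combined: 2.694 × 0.5344 = 1.440 mR/h.

1.44 mR/h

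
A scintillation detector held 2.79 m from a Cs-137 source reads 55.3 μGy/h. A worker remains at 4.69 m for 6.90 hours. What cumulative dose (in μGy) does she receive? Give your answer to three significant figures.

135 μGy

Intensity scales as (d₁/d₂)², so rate at 4.69 m:
(2.79/4.69)² = 0.3539, so 55.3 × 0.3539 = 19.57 μGy/h.
Dose = rate × time = 19.57 μGy/h × 6.900 h = 135.0 μGy.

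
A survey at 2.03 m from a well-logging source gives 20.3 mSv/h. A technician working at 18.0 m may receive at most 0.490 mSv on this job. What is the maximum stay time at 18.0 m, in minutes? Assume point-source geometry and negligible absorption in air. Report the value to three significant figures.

By the inverse-square law, rate at 18.0 m:
20.3 × (2.03/18.0)² = 20.3 × 0.01272 = 0.2582 mSv/h.
Stay time = 0.490 mSv ÷ 0.2582 mSv/h = 1.898 h = 113.9 min.

114 min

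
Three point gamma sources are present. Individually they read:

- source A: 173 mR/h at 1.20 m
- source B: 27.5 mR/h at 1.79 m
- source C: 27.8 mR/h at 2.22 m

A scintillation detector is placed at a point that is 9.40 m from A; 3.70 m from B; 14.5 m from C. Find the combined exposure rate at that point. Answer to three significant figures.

Each source contributes Iᵢ·(dᵢ/rᵢ)²; contributions add.
A: 173 × (1.20/9.40)² = 2.819 mR/h
B: 27.5 × (1.79/3.70)² = 6.436 mR/h
C: 27.8 × (2.22/14.5)² = 0.6517 mR/h
Total = 2.819 + 6.436 + 0.6517 = 9.907 mR/h.

9.91 mR/h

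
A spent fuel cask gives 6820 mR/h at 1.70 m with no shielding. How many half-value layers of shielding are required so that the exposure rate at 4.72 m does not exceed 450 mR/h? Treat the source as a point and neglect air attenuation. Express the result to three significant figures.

0.975 half-value layers

At 4.72 m, distance alone gives 6820 × (1.70/4.72)² = 6820 × 0.1297 = 884.6 mR/h.
Further attenuation needed: 884.6/450 = 1.966.
n = log₂(1.966) = 0.9753 half-value layers.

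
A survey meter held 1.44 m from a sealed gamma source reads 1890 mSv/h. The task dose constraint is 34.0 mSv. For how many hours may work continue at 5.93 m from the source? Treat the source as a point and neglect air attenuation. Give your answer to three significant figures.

0.305 h

Since intensity falls as 1/r², rate at 5.93 m:
(1.44/5.93)² = 0.05897, so 1890 × 0.05897 = 111.5 mSv/h.
Stay time = 34.0 mSv ÷ 111.5 mSv/h = 0.3049 h.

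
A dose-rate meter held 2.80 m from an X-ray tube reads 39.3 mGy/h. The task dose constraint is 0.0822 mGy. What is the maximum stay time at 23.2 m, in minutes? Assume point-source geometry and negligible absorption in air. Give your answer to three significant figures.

By the inverse-square law, rate at 23.2 m:
39.3 × (2.80/23.2)² = 39.3 × 0.01457 = 0.5726 mGy/h.
Stay time = 0.0822 mGy ÷ 0.5726 mGy/h = 0.1436 h = 8.616 min.

8.62 min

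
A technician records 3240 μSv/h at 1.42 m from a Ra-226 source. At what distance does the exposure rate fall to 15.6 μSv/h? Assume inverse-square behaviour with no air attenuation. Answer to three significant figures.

20.5 m

Using I₁d₁² = I₂d₂², d₂ = d₁·√(I₁/I₂).
I₁/I₂ = 3240/15.6 = 207.7, so d₂ = 1.42 × √207.7 = 20.46 m.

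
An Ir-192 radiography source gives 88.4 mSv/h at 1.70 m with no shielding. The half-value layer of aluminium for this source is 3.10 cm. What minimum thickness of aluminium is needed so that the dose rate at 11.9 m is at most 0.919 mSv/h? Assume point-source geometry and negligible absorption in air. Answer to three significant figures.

At 11.9 m, distance alone gives 88.4 × (1.70/11.9)² = 88.4 × 0.02041 = 1.804 mSv/h.
Further attenuation needed: 1.804/0.919 = 1.963.
n = log₂(1.963) = 0.9731 half-value layers.
Thickness = 0.9731 × 3.10 cm = 3.017 cm.

3.02 cm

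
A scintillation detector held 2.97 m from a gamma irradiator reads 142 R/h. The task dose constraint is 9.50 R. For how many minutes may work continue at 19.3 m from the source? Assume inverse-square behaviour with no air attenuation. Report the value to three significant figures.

By the inverse-square law, rate at 19.3 m:
(2.97/19.3)² = 0.02368, so 142 × 0.02368 = 3.363 R/h.
Stay time = 9.50 R ÷ 3.363 R/h = 2.825 h = 169.5 min.

170 min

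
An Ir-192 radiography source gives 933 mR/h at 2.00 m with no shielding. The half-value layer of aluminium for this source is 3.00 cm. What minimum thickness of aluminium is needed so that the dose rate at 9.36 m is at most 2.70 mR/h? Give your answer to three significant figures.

At 9.36 m, distance alone gives 933 × (2.00/9.36)² = 933 × 0.04566 = 42.60 mR/h.
Further attenuation needed: 42.60/2.70 = 15.78.
n = log₂(15.78) = 3.980 half-value layers.
Thickness = 3.980 × 3.00 cm = 11.94 cm.

11.9 cm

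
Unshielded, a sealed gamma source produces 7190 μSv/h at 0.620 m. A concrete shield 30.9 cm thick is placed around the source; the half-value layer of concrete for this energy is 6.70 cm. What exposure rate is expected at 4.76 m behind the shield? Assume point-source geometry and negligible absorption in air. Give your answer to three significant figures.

4.99 μSv/h

Distance alone: 7190 × (0.620/4.76)² = 7190 × 0.01697 = 122.0 μSv/h.
Shield: 30.9/6.70 = 4.612 half-value layers → attenuation 2^(−4.612) = 0.04089.
Combined: 122.0 × 0.04089 = 4.989 μSv/h.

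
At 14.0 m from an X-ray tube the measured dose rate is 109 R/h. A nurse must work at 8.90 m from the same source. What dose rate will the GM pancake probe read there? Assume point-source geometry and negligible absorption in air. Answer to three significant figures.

270 R/h

Intensity scales as (d₁/d₂)², so scaling from 14.0 m to 8.90 m:
109 × (14.0/8.90)² = 109 × 2.474 = 269.7 R/h.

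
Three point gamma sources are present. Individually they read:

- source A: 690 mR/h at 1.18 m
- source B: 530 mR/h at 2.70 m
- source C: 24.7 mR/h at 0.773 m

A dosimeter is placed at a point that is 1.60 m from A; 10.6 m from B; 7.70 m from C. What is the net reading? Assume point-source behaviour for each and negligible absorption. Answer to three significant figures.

Each source contributes Iᵢ·(dᵢ/rᵢ)²; contributions add.
A: 690 × (1.18/1.60)² = 375.3 mR/h
B: 530 × (2.70/10.6)² = 34.39 mR/h
C: 24.7 × (0.773/7.70)² = 0.2489 mR/h
Total = 375.3 + 34.39 + 0.2489 = 409.9 mR/h.

410 mR/h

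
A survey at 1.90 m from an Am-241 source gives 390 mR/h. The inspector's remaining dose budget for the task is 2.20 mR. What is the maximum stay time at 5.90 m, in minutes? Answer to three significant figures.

3.26 min

Intensity scales as (d₁/d₂)², so rate at 5.90 m:
(1.90/5.90)² = 0.1037, so 390 × 0.1037 = 40.44 mR/h.
Stay time = 2.20 mR ÷ 40.44 mR/h = 0.05440 h = 3.264 min.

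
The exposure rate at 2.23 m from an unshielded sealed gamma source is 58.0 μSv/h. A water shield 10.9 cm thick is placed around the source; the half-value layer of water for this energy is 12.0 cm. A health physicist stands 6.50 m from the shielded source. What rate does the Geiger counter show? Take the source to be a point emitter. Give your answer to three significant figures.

Distance alone: 58.0 × (2.23/6.50)² = 58.0 × 0.1177 = 6.827 μSv/h.
Shield: 10.9/12.0 = 0.9083 half-value layers → attenuation 2^(−0.9083) = 0.5328.
Combined: 6.827 × 0.5328 = 3.637 μSv/h.

3.64 μSv/h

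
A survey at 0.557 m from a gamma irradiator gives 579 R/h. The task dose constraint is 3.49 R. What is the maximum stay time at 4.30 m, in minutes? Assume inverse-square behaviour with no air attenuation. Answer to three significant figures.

21.6 min

Using I₁d₁² = I₂d₂², rate at 4.30 m:
(0.557/4.30)² = 0.01678, so 579 × 0.01678 = 9.716 R/h.
Stay time = 3.49 R ÷ 9.716 R/h = 0.3592 h = 21.55 min.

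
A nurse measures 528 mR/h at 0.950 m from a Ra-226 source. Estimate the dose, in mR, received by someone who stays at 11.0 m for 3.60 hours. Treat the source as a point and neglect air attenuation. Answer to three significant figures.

14.2 mR

By the inverse-square law, rate at 11.0 m:
(0.950/11.0)² = 0.007459, so 528 × 0.007459 = 3.938 mR/h.
Dose = rate × time = 3.938 mR/h × 3.600 h = 14.18 mR.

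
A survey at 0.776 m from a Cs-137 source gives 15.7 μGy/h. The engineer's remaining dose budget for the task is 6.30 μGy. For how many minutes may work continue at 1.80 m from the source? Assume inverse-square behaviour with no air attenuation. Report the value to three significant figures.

130 min

By the inverse-square law, rate at 1.80 m:
15.7 × (0.776/1.80)² = 15.7 × 0.1859 = 2.919 μGy/h.
Stay time = 6.30 μGy ÷ 2.919 μGy/h = 2.158 h = 129.5 min.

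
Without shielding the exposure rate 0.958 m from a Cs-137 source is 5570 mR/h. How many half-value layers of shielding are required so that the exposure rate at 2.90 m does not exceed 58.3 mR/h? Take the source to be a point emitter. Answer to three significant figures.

At 2.90 m, distance alone gives (0.958/2.90)² = 0.1091, so 5570 × 0.1091 = 607.7 mR/h.
Further attenuation needed: 607.7/58.3 = 10.42.
n = log₂(10.42) = 3.381 half-value layers.

3.38 half-value layers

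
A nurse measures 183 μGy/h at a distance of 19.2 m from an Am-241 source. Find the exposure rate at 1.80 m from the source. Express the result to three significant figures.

Intensity scales as (d₁/d₂)², so the rate at 1.80 m is
183 × (19.2/1.80)² = 183 × 113.8 = 20830 μGy/h.

20800 μGy/h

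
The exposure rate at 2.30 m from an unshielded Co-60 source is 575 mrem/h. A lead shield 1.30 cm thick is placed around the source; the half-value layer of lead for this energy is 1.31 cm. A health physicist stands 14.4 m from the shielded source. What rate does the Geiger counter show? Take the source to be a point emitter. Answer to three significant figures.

Distance alone: 575 × (2.30/14.4)² = 575 × 0.02551 = 14.67 mrem/h.
Shield: 1.30/1.31 = 0.9924 half-value layers → attenuation 2^(−0.9924) = 0.5026.
Combined: 14.67 × 0.5026 = 7.373 mrem/h.

7.37 mrem/h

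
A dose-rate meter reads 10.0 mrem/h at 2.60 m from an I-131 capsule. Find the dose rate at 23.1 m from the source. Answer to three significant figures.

0.127 mrem/h

Since intensity falls as 1/r², the rate at 23.1 m is
(2.60/23.1)² = 0.01267, so 10.0 × 0.01267 = 0.1267 mrem/h.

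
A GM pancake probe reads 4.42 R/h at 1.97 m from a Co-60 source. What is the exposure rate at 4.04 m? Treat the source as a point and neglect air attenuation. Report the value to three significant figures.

1.05 R/h

By the inverse-square law, the rate at 4.04 m is
(1.97/4.04)² = 0.2378, so 4.42 × 0.2378 = 1.051 R/h.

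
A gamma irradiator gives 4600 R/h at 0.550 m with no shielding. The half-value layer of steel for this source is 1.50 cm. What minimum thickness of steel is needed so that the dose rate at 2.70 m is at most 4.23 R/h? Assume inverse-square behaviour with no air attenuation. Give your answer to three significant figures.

8.24 cm

At 2.70 m, distance alone gives (0.550/2.70)² = 0.04150, so 4600 × 0.04150 = 190.9 R/h.
Further attenuation needed: 190.9/4.23 = 45.13.
n = log₂(45.13) = 5.496 half-value layers.
Thickness = 5.496 × 1.50 cm = 8.244 cm.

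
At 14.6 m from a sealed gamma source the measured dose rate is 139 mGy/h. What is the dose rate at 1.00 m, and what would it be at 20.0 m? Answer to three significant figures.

29600 mGy/h; 74.1 mGy/h

By the inverse-square law,
At 1.00 m: 139 × (14.6/1.00)² = 139 × 213.2 = 29630 mGy/h
At 20.0 m: (1.00/20.0)² = 0.002500, so 29630 × 0.002500 = 74.08 mGy/h.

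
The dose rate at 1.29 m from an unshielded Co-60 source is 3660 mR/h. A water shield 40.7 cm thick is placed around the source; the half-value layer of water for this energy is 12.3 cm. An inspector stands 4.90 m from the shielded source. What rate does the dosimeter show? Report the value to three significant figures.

Distance alone: 3660 × (1.29/4.90)² = 3660 × 0.06931 = 253.7 mR/h.
Shield: 40.7/12.3 = 3.309 half-value layers → attenuation 2^(−3.309) = 0.1009.
Combined: 253.7 × 0.1009 = 25.60 mR/h.

25.6 mR/h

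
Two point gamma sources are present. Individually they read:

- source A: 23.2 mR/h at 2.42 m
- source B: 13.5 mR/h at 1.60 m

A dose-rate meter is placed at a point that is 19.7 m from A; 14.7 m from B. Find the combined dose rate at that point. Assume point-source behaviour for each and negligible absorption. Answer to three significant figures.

By superposition, sum each source's inverse-square contribution:
A: 23.2 × (2.42/19.7)² = 0.3501 mR/h
B: 13.5 × (1.60/14.7)² = 0.1599 mR/h
Total = 0.3501 + 0.1599 = 0.5100 mR/h.

0.510 mR/h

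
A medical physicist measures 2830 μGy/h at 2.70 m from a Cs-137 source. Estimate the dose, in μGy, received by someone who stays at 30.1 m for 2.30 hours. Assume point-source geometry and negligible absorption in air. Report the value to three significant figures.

52.4 μGy

Applying the 1/r² law, rate at 30.1 m:
(2.70/30.1)² = 0.008046, so 2830 × 0.008046 = 22.77 μGy/h.
Dose = rate × time = 22.77 μGy/h × 2.300 h = 52.37 μGy.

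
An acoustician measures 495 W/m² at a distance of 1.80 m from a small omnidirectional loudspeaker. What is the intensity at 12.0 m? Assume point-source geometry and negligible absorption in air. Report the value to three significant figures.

Intensity scales as (d₁/d₂)², so the rate at 12.0 m is
(1.80/12.0)² = 0.02250, so 495 × 0.02250 = 11.14 W/m².

11.1 W/m²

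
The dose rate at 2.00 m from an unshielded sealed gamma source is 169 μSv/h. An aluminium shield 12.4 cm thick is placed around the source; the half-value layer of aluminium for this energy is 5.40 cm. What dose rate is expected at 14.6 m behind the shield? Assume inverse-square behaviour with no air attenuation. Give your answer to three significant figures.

Distance alone: 169 × (2.00/14.6)² = 169 × 0.01877 = 3.172 μSv/h.
Shield: 12.4/5.40 = 2.296 half-value layers → attenuation 2^(−2.296) = 0.2036.
Combined: 3.172 × 0.2036 = 0.6458 μSv/h.

0.646 μSv/h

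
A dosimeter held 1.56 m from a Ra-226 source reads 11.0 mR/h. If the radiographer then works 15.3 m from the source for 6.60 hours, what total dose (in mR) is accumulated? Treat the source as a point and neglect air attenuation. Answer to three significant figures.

Using I₁d₁² = I₂d₂², rate at 15.3 m:
11.0 × (1.56/15.3)² = 11.0 × 0.01040 = 0.1144 mR/h.
Dose = rate × time = 0.1144 mR/h × 6.600 h = 0.7550 mR.

0.755 mR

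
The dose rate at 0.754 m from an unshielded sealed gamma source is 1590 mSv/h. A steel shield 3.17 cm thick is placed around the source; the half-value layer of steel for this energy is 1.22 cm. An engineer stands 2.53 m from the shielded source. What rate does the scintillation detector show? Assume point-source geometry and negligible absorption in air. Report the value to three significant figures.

23.3 mSv/h

Distance alone: 1590 × (0.754/2.53)² = 1590 × 0.08882 = 141.2 mSv/h.
Shield: 3.17/1.22 = 2.598 half-value layers → attenuation 2^(−2.598) = 0.1652.
Combined: 141.2 × 0.1652 = 23.33 mSv/h.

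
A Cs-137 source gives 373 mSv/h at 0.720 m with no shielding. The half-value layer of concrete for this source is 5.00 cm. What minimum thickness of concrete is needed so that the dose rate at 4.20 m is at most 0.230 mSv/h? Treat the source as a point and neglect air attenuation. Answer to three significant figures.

27.9 cm

At 4.20 m, distance alone gives (0.720/4.20)² = 0.02939, so 373 × 0.02939 = 10.96 mSv/h.
Further attenuation needed: 10.96/0.230 = 47.65.
n = log₂(47.65) = 5.574 half-value layers.
Thickness = 5.574 × 5.00 cm = 27.87 cm.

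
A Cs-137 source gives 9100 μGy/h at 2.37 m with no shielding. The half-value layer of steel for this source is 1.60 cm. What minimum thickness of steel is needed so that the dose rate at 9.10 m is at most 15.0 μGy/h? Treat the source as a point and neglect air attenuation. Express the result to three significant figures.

At 9.10 m, distance alone gives (2.37/9.10)² = 0.06783, so 9100 × 0.06783 = 617.3 μGy/h.
Further attenuation needed: 617.3/15.0 = 41.15.
n = log₂(41.15) = 5.363 half-value layers.
Thickness = 5.363 × 1.60 cm = 8.581 cm.

8.58 cm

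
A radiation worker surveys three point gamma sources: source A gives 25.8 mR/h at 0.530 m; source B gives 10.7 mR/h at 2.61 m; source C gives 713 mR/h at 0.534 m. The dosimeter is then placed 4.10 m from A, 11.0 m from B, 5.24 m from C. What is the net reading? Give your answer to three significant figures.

Each source contributes Iᵢ·(dᵢ/rᵢ)²; contributions add.
A: 25.8 × (0.530/4.10)² = 0.4311 mR/h
B: 10.7 × (2.61/11.0)² = 0.6024 mR/h
C: 713 × (0.534/5.24)² = 7.405 mR/h
Total = 0.4311 + 0.6024 + 7.405 = 8.438 mR/h.

8.44 mR/h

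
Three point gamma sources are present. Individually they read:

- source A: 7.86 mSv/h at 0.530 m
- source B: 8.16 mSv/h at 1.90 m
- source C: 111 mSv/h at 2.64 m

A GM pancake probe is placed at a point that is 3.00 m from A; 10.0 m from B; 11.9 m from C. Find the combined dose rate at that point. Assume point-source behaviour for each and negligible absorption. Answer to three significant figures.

6.00 mSv/h

By superposition, sum each source's inverse-square contribution:
A: 7.86 × (0.530/3.00)² = 0.2453 mSv/h
B: 8.16 × (1.90/10.0)² = 0.2946 mSv/h
C: 111 × (2.64/11.9)² = 5.463 mSv/h
Total = 0.2453 + 0.2946 + 5.463 = 6.003 mSv/h.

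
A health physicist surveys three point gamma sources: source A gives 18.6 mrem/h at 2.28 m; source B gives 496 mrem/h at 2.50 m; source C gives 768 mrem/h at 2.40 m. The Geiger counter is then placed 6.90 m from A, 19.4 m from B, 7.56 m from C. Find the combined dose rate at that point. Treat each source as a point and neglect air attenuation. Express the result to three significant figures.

By superposition, sum each source's inverse-square contribution:
A: 18.6 × (2.28/6.90)² = 2.031 mrem/h
B: 496 × (2.50/19.4)² = 8.237 mrem/h
C: 768 × (2.40/7.56)² = 77.40 mrem/h
Total = 2.031 + 8.237 + 77.40 = 87.67 mrem/h.

87.7 mrem/h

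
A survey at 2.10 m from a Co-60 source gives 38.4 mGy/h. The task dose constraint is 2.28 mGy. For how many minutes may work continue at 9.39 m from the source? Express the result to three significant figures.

Using I₁d₁² = I₂d₂², rate at 9.39 m:
38.4 × (2.10/9.39)² = 38.4 × 0.05002 = 1.921 mGy/h.
Stay time = 2.28 mGy ÷ 1.921 mGy/h = 1.187 h = 71.22 min.

71.2 min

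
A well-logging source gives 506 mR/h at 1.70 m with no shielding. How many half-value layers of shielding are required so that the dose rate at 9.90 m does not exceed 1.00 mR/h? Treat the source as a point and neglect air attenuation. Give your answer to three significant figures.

3.90 half-value layers

At 9.90 m, distance alone gives (1.70/9.90)² = 0.02949, so 506 × 0.02949 = 14.92 mR/h.
Further attenuation needed: 14.92/1.00 = 14.92.
n = log₂(14.92) = 3.899 half-value layers.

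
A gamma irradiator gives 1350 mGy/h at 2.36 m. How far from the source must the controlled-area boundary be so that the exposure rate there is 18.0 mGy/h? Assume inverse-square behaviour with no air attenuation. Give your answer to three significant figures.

Since intensity falls as 1/r², d₂ = d₁·√(I₁/I₂).
I₁/I₂ = 1350/18.0 = 75.00, so d₂ = 2.36 × √75.00 = 20.44 m.

20.4 m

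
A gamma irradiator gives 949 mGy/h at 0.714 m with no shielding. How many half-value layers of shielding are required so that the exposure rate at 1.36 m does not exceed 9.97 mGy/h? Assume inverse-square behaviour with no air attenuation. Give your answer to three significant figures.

4.71 half-value layers

At 1.36 m, distance alone gives 949 × (0.714/1.36)² = 949 × 0.2756 = 261.5 mGy/h.
Further attenuation needed: 261.5/9.97 = 26.23.
n = log₂(26.23) = 4.713 half-value layers.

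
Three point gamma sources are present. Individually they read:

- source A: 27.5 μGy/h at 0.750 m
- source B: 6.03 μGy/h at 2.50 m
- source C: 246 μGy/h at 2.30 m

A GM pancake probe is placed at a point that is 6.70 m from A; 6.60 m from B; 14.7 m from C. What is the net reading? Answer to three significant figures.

7.23 μGy/h

By superposition, sum each source's inverse-square contribution:
A: 27.5 × (0.750/6.70)² = 0.3446 μGy/h
B: 6.03 × (2.50/6.60)² = 0.8652 μGy/h
C: 246 × (2.30/14.7)² = 6.022 μGy/h
Total = 0.3446 + 0.8652 + 6.022 = 7.232 μGy/h.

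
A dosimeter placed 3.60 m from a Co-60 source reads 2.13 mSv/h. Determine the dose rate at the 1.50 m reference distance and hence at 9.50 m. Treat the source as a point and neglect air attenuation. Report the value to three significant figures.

12.3 mSv/h; 0.306 mSv/h

Using I₁d₁² = I₂d₂²,
At 1.50 m: (3.60/1.50)² = 5.760, so 2.13 × 5.760 = 12.27 mSv/h
At 9.50 m: 12.27 × (1.50/9.50)² = 12.27 × 0.02493 = 0.3059 mSv/h.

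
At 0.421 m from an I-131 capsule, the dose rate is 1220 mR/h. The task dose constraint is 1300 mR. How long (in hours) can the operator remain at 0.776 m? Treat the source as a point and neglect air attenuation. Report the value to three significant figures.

3.62 h

Intensity scales as (d₁/d₂)², so rate at 0.776 m:
(0.421/0.776)² = 0.2943, so 1220 × 0.2943 = 359.0 mR/h.
Stay time = 1300 mR ÷ 359.0 mR/h = 3.621 h.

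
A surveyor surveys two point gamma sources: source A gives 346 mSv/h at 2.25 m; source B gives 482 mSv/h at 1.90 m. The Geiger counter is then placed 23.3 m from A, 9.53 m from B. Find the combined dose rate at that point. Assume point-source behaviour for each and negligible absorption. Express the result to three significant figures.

22.4 mSv/h

By superposition, sum each source's inverse-square contribution:
A: 346 × (2.25/23.3)² = 3.226 mSv/h
B: 482 × (1.90/9.53)² = 19.16 mSv/h
Total = 3.226 + 19.16 = 22.39 mSv/h.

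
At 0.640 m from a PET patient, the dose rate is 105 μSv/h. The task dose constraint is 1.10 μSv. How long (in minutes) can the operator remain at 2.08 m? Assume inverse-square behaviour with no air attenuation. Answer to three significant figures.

6.64 min

By the inverse-square law, rate at 2.08 m:
105 × (0.640/2.08)² = 105 × 0.09467 = 9.940 μSv/h.
Stay time = 1.10 μSv ÷ 9.940 μSv/h = 0.1107 h = 6.642 min.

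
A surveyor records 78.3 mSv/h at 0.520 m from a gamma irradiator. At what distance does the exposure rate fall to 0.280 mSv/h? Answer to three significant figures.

Intensity scales as (d₁/d₂)², so d₂ = d₁·√(I₁/I₂).
I₁/I₂ = 78.3/0.280 = 279.6, so d₂ = 0.520 × √279.6 = 8.695 m.

8.70 m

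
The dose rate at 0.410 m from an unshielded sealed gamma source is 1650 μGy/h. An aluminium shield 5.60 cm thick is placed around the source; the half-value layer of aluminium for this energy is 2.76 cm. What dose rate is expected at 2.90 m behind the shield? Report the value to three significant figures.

8.08 μGy/h

Distance alone: (0.410/2.90)² = 0.01999, so 1650 × 0.01999 = 32.98 μGy/h.
Shield: 5.60/2.76 = 2.029 half-value layers → attenuation 2^(−2.029) = 0.2450.
Combined: 32.98 × 0.2450 = 8.080 μGy/h.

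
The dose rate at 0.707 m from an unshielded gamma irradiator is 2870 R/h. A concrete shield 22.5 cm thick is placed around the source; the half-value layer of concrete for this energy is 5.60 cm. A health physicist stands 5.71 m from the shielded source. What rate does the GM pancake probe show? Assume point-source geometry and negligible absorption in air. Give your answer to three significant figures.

2.72 R/h

Distance alone: 2870 × (0.707/5.71)² = 2870 × 0.01533 = 44.00 R/h.
Shield: 22.5/5.60 = 4.018 half-value layers → attenuation 2^(−4.018) = 0.06173.
Combined: 44.00 × 0.06173 = 2.716 R/h.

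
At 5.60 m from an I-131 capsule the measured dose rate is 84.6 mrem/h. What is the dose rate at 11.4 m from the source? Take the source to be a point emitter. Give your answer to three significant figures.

20.4 mrem/h

Using I₁d₁² = I₂d₂², scaling from 5.60 m to 11.4 m:
(5.60/11.4)² = 0.2413, so 84.6 × 0.2413 = 20.41 mrem/h.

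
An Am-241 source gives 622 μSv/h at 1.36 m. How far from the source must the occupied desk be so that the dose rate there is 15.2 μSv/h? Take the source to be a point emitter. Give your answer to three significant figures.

Using I₁d₁² = I₂d₂², d₂ = d₁·√(I₁/I₂).
I₁/I₂ = 622/15.2 = 40.92, so d₂ = 1.36 × √40.92 = 8.700 m.

8.70 m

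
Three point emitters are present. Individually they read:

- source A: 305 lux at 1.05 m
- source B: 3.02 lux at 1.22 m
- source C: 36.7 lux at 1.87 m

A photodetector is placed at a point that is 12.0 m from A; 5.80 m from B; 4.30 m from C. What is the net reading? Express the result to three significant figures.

Each source contributes Iᵢ·(dᵢ/rᵢ)²; contributions add.
A: 305 × (1.05/12.0)² = 2.335 lux
B: 3.02 × (1.22/5.80)² = 0.1336 lux
C: 36.7 × (1.87/4.30)² = 6.941 lux
Total = 2.335 + 0.1336 + 6.941 = 9.410 lux.

9.41 lux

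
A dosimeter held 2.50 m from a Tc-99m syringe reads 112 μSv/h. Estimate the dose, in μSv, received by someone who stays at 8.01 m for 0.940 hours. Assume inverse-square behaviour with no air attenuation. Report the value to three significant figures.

Since intensity falls as 1/r², rate at 8.01 m:
(2.50/8.01)² = 0.09741, so 112 × 0.09741 = 10.91 μSv/h.
Dose = rate × time = 10.91 μSv/h × 0.9400 h = 10.26 μSv.

10.3 μSv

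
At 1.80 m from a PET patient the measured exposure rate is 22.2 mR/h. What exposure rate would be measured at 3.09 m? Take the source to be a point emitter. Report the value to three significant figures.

Since intensity falls as 1/r², scaling from 1.80 m to 3.09 m:
(1.80/3.09)² = 0.3393, so 22.2 × 0.3393 = 7.532 mR/h.

7.53 mR/h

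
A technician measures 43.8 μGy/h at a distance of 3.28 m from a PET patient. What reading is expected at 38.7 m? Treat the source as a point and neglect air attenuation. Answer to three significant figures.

0.315 μGy/h

Applying the 1/r² law, the rate at 38.7 m is
(3.28/38.7)² = 0.007183, so 43.8 × 0.007183 = 0.3146 μGy/h.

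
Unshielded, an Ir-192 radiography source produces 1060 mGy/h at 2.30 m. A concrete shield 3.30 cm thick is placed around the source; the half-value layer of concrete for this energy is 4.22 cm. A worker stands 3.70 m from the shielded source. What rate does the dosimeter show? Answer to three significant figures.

238 mGy/h

Distance alone: (2.30/3.70)² = 0.3864, so 1060 × 0.3864 = 409.6 mGy/h.
Shield: 3.30/4.22 = 0.7820 half-value layers → attenuation 2^(−0.7820) = 0.5816.
Combined: 409.6 × 0.5816 = 238.2 mGy/h.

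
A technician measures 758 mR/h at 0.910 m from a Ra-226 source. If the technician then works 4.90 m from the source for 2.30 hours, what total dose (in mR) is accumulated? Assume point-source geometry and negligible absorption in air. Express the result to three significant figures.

Applying the 1/r² law, rate at 4.90 m:
758 × (0.910/4.90)² = 758 × 0.03449 = 26.14 mR/h.
Dose = rate × time = 26.14 mR/h × 2.300 h = 60.12 mR.

60.1 mR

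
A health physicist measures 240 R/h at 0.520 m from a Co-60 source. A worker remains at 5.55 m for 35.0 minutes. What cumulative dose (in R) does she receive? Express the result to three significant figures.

1.23 R

By the inverse-square law, rate at 5.55 m:
(0.520/5.55)² = 0.008779, so 240 × 0.008779 = 2.107 R/h.
Dose = rate × time = 2.107 R/h × 0.5833 h = 1.229 R.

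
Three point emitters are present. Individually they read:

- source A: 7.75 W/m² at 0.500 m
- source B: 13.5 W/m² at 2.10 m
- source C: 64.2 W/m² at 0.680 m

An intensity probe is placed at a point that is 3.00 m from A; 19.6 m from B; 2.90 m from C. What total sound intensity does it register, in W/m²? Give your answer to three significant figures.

3.90 W/m²

Each source contributes Iᵢ·(dᵢ/rᵢ)²; contributions add.
A: 7.75 × (0.500/3.00)² = 0.2153 W/m²
B: 13.5 × (2.10/19.6)² = 0.1550 W/m²
C: 64.2 × (0.680/2.90)² = 3.530 W/m²
Total = 0.2153 + 0.1550 + 3.530 = 3.900 W/m².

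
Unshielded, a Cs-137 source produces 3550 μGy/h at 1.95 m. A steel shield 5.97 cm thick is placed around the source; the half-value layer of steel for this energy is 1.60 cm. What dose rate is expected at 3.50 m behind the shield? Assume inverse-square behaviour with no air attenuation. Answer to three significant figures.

Distance alone: (1.95/3.50)² = 0.3104, so 3550 × 0.3104 = 1102 μGy/h.
Shield: 5.97/1.60 = 3.731 half-value layers → attenuation 2^(−3.731) = 0.07531.
Combined: 1102 × 0.07531 = 82.99 μGy/h.

83.0 μGy/h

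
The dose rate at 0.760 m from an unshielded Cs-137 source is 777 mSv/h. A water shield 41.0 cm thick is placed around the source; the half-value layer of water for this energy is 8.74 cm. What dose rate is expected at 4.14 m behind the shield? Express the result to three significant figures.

Distance alone: (0.760/4.14)² = 0.03370, so 777 × 0.03370 = 26.18 mSv/h.
Shield: 41.0/8.74 = 4.691 half-value layers → attenuation 2^(−4.691) = 0.03871.
Combined: 26.18 × 0.03871 = 1.013 mSv/h.

1.01 mSv/h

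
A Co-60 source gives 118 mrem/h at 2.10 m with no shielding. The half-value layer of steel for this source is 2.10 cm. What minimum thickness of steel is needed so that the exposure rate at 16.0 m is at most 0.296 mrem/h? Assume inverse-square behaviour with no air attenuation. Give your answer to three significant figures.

5.84 cm

At 16.0 m, distance alone gives (2.10/16.0)² = 0.01723, so 118 × 0.01723 = 2.033 mrem/h.
Further attenuation needed: 2.033/0.296 = 6.868.
n = log₂(6.868) = 2.780 half-value layers.
Thickness = 2.780 × 2.10 cm = 5.838 cm.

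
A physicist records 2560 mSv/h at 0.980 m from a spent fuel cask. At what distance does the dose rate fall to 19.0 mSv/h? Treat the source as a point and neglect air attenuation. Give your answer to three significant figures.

Using I₁d₁² = I₂d₂², d₂ = d₁·√(I₁/I₂).
I₁/I₂ = 2560/19.0 = 134.7, so d₂ = 0.980 × √134.7 = 11.37 m.

11.4 m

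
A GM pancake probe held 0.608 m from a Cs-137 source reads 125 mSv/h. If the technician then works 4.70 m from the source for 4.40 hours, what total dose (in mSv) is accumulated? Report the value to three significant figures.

9.20 mSv

By the inverse-square law, rate at 4.70 m:
(0.608/4.70)² = 0.01673, so 125 × 0.01673 = 2.091 mSv/h.
Dose = rate × time = 2.091 mSv/h × 4.400 h = 9.200 mSv.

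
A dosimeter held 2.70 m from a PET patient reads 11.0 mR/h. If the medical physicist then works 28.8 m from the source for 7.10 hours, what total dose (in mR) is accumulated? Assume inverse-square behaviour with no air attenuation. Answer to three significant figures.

0.686 mR

Applying the 1/r² law, rate at 28.8 m:
(2.70/28.8)² = 0.008789, so 11.0 × 0.008789 = 0.09668 mR/h.
Dose = rate × time = 0.09668 mR/h × 7.100 h = 0.6864 mR.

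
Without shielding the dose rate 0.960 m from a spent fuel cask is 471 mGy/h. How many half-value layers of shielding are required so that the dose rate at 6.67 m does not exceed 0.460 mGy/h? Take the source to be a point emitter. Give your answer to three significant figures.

At 6.67 m, distance alone gives 471 × (0.960/6.67)² = 471 × 0.02072 = 9.759 mGy/h.
Further attenuation needed: 9.759/0.460 = 21.22.
n = log₂(21.22) = 4.407 half-value layers.

4.41 half-value layers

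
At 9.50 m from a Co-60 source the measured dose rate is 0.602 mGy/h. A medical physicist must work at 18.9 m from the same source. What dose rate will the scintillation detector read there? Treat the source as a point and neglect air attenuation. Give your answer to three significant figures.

Applying the 1/r² law, scaling from 9.50 m to 18.9 m:
0.602 × (9.50/18.9)² = 0.602 × 0.2527 = 0.1521 mGy/h.

0.152 mGy/h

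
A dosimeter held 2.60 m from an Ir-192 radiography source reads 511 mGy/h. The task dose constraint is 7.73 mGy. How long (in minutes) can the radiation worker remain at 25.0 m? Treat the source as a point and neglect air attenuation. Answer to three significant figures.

Applying the 1/r² law, rate at 25.0 m:
(2.60/25.0)² = 0.01082, so 511 × 0.01082 = 5.529 mGy/h.
Stay time = 7.73 mGy ÷ 5.529 mGy/h = 1.398 h = 83.88 min.

83.9 min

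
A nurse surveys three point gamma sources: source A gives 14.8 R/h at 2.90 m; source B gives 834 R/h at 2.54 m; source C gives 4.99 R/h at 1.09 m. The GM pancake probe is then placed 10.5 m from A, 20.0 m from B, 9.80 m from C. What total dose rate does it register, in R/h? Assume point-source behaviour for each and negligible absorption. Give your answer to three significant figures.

By superposition, sum each source's inverse-square contribution:
A: 14.8 × (2.90/10.5)² = 1.129 R/h
B: 834 × (2.54/20.0)² = 13.45 R/h
C: 4.99 × (1.09/9.80)² = 0.06173 R/h
Total = 1.129 + 13.45 + 0.06173 = 14.64 R/h.

14.6 R/h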